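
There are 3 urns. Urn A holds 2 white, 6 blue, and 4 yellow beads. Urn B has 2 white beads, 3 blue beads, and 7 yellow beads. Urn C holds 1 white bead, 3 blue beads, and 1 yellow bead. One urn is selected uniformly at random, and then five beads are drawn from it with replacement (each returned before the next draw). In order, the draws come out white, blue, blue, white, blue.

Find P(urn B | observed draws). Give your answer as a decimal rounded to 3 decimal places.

0.035

Compute the likelihood of the observed sequence for each case: P(data | urn A) = (2/12)(6/12)(6/12)(2/12)(6/12) = 0.0034722; P(data | urn B) = (2/12)(3/12)(3/12)(2/12)(3/12) = 0.00043403; P(data | urn C) = (1/5)(3/5)(3/5)(1/5)(3/5) = 0.00864.
Weighting by the prior gives 1/3 · 0.0034722 = 0.0011574, 1/3 · 0.00043403 = 0.00014468, 1/3 · 0.00864 = 0.00288; these sum to 0.0041821.
Hence P(urn B | data) = (0.00014468) / (0.0041821) = 0.034594.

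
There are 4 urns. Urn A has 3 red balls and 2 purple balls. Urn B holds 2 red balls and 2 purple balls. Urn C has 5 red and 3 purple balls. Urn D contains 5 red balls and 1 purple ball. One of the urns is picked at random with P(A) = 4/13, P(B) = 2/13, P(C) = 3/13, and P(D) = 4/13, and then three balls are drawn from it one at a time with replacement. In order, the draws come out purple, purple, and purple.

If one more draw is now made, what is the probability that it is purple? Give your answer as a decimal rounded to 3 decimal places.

Under each hypothesis, the probability of the observed sequence is: P(data | urn A) = (2/5)(2/5)(2/5) = 0.064; P(data | urn B) = (2/4)(2/4)(2/4) = 0.125; P(data | urn C) = (3/8)(3/8)(3/8) = 0.052734; P(data | urn D) = (1/6)(1/6)(1/6) = 0.0046296.
Multiplying each by its prior: 4/13 · 0.064 = 0.019692, 2/13 · 0.125 = 0.019231, 3/13 · 0.052734 = 0.012169, 4/13 · 0.0046296 = 0.0014245; summing to 0.052517.
Dividing through by the total gives posterior P(urn A | data) = 0.37497, P(urn B | data) = 0.36618, P(urn C | data) = 0.23172, P(urn D | data) = 0.027125.
Averaging over the posterior, P(purple next | data) = (2/5)(0.37497) + (1/2)(0.36618) + (3/8)(0.23172) + (1/6)(0.027125) = 0.4245.

0.424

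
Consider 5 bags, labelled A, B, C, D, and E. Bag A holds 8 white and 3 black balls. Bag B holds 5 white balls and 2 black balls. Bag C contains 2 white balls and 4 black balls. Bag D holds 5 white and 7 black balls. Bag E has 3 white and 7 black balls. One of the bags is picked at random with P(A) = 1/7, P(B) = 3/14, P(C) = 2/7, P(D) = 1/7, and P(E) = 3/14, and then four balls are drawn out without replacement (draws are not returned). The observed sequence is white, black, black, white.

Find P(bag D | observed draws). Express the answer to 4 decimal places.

0.1800

The likelihood of the observed sequence under each hypothesis: P(data | bag A) = (8/11)(3/10)(2/9)(7/8) = 0.042424; P(data | bag B) = (5/7)(2/6)(1/5)(4/4) = 0.047619; P(data | bag C) = (2/6)(4/5)(3/4)(1/3) = 0.066667; P(data | bag D) = (5/12)(7/11)(6/10)(4/9) = 0.070707; P(data | bag E) = (3/10)(7/9)(6/8)(2/7) = 0.05.
The prior-weighted likelihoods are 1/7 · 0.042424 = 0.0060606, 3/14 · 0.047619 = 0.010204, 2/7 · 0.066667 = 0.019048, 1/7 · 0.070707 = 0.010101, 3/14 · 0.05 = 0.010714; these sum to 0.056128.
Therefore the posterior P(bag D | data) = (0.010101) / (0.056128) = 0.17997.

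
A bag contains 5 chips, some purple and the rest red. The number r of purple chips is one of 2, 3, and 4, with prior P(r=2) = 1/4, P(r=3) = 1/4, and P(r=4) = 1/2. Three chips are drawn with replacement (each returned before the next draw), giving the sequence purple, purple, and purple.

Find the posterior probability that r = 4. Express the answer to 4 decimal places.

Under each hypothesis, the probability of the observed sequence is: P(data | r = 2) = (2/5)(2/5)(2/5) = 8/125; P(data | r = 3) = (3/5)(3/5)(3/5) = 27/125; P(data | r = 4) = (4/5)(4/5)(4/5) = 64/125.
Weighting by the prior gives 1/4 · 8/125 = 2/125, 1/4 · 27/125 = 27/500, 1/2 · 64/125 = 32/125; with total 163/500.
Therefore the posterior P(r = 4 | data) = (32/125) / (163/500) = 128/163.

0.7853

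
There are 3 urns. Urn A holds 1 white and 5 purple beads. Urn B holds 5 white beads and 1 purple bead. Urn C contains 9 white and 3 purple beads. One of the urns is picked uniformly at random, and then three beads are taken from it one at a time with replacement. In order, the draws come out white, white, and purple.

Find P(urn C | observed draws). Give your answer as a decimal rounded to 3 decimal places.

Compute the likelihood of the observed sequence for each case: P(data | urn A) = (1/6)(1/6)(5/6) = 0.023148; P(data | urn B) = (5/6)(5/6)(1/6) = 0.11574; P(data | urn C) = (9/12)(9/12)(3/12) = 0.14062.
Multiplying each by its prior: 1/3 · 0.023148 = 0.007716, 1/3 · 0.11574 = 0.03858, 1/3 · 0.14062 = 0.046875; summing to 0.093171.
So P(urn C | data) = (0.046875) / (0.093171) = 0.50311.

0.503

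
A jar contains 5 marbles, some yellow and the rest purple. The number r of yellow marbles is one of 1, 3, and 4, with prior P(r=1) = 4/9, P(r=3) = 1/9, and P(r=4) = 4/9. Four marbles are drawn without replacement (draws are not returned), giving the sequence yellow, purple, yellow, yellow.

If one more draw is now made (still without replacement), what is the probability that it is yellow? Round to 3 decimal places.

0.889

Under each hypothesis, the probability of the observed sequence is: P(data | r = 1) = (1/5)(4/4)(0/3) = 0; P(data | r = 3) = (3/5)(2/4)(2/3)(1/2) = 1/10; P(data | r = 4) = (4/5)(1/4)(3/3)(2/2) = 1/5.
Weighting by the prior gives 4/9 · 0 = 0, 1/9 · 1/10 = 1/90, 4/9 · 1/5 = 4/45; these sum to 1/10.
Dividing through by the total gives posterior P(r = 1 | data) = 0, P(r = 3 | data) = 1/9, P(r = 4 | data) = 8/9.
Averaging over the posterior, P(yellow next | data) = (0)(1/9) + (1)(8/9) = 8/9.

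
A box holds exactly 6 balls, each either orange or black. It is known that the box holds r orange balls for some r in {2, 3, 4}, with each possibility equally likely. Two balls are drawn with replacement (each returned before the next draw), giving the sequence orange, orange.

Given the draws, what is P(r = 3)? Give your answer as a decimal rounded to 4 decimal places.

Compute the likelihood of the observed sequence for each case: P(data | r = 2) = (2/6)(2/6) = 1/9; P(data | r = 3) = (3/6)(3/6) = 1/4; P(data | r = 4) = (4/6)(4/6) = 4/9.
Multiplying each by its prior: 1/3 · 1/9 = 1/27, 1/3 · 1/4 = 1/12, 1/3 · 4/9 = 4/27; these sum to 29/108.
By Bayes' rule, P(r = 3 | data) = (1/12) / (29/108) = 9/29.

0.3103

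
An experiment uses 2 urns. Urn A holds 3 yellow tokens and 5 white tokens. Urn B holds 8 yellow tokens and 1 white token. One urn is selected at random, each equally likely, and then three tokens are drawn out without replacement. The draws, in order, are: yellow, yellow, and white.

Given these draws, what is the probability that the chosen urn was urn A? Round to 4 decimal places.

Under each hypothesis, the probability of the observed sequence is: P(data | urn A) = (3/8)(2/7)(5/6) = 0.089286; P(data | urn B) = (8/9)(7/8)(1/7) = 0.11111.
Multiplying each by its prior: 1/2 · 0.089286 = 0.044643, 1/2 · 0.11111 = 0.055556; these sum to 0.1002.
Therefore the posterior P(urn A | data) = (0.044643) / (0.1002) = 0.44554.

0.4455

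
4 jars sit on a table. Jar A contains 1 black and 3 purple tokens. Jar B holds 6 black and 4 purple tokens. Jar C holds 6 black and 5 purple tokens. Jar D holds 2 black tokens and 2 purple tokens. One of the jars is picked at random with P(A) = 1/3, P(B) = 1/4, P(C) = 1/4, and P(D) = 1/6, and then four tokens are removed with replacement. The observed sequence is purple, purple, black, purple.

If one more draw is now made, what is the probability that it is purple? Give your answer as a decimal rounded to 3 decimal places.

Compute the likelihood of the observed sequence for each case: P(data | jar A) = (3/4)(3/4)(1/4)(3/4) = 0.10547; P(data | jar B) = (4/10)(4/10)(6/10)(4/10) = 0.0384; P(data | jar C) = (5/11)(5/11)(6/11)(5/11) = 0.051226; P(data | jar D) = (2/4)(2/4)(2/4)(2/4) = 0.0625.
Multiplying each by its prior: 1/3 · 0.10547 = 0.035156, 1/4 · 0.0384 = 0.0096, 1/4 · 0.051226 = 0.012807, 1/6 · 0.0625 = 0.010417; with total 0.067979.
The posterior is then P(jar A | data) = 0.51716, P(jar B | data) = 0.14122, P(jar C | data) = 0.18839, P(jar D | data) = 0.15323.
The predictive probability is P(purple next | data) = (3/4)(0.51716) + (2/5)(0.14122) + (5/11)(0.18839) + (1/2)(0.15323) = 0.60661.

0.607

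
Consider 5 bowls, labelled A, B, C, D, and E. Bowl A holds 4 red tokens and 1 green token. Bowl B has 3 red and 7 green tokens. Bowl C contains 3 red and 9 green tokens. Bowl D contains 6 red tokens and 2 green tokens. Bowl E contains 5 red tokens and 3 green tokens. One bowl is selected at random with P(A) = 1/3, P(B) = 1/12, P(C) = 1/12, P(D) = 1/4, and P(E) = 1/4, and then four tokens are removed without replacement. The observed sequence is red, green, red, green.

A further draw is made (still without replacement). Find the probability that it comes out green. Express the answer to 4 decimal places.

0.3116

The likelihood of the observed sequence under each hypothesis: P(data | bowl A) = (4/5)(1/4)(3/3)(0/2) = 0; P(data | bowl B) = (3/10)(7/9)(2/8)(6/7) = 0.05; P(data | bowl C) = (3/12)(9/11)(2/10)(8/9) = 0.036364; P(data | bowl D) = (6/8)(2/7)(5/6)(1/5) = 0.035714; P(data | bowl E) = (5/8)(3/7)(4/6)(2/5) = 0.071429.
The prior-weighted likelihoods are 1/3 · 0 = 0, 1/12 · 0.05 = 0.0041667, 1/12 · 0.036364 = 0.0030303, 1/4 · 0.035714 = 0.0089286, 1/4 · 0.071429 = 0.017857; with total 0.033983.
Dividing through by the total gives posterior P(bowl A | data) = 0, P(bowl B | data) = 0.12261, P(bowl C | data) = 0.089172, P(bowl D | data) = 0.26274, P(bowl E | data) = 0.52548.
Averaging over the posterior, P(green next | data) = (5/6)(0.12261) + (7/8)(0.089172) + (0)(0.26274) + (1/4)(0.52548) = 0.31157.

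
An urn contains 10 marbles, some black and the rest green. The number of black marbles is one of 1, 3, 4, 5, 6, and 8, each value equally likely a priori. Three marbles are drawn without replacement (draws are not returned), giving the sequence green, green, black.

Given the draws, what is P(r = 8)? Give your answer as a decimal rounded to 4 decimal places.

0.0316

The likelihood of the observed sequence under each hypothesis: P(data | r = 1) = (9/10)(8/9)(1/8) = 0.1; P(data | r = 3) = (7/10)(6/9)(3/8) = 0.175; P(data | r = 4) = (6/10)(5/9)(4/8) = 0.16667; P(data | r = 5) = (5/10)(4/9)(5/8) = 0.13889; P(data | r = 6) = (4/10)(3/9)(6/8) = 0.1; P(data | r = 8) = (2/10)(1/9)(8/8) = 0.022222.
Multiplying each by its prior: 1/6 · 0.1 = 0.016667, 1/6 · 0.175 = 0.029167, 1/6 · 0.16667 = 0.027778, 1/6 · 0.13889 = 0.023148, 1/6 · 0.1 = 0.016667, 1/6 · 0.022222 = 0.0037037; with total 0.11713.
So P(r = 8 | data) = (0.0037037) / (0.11713) = 0.031621.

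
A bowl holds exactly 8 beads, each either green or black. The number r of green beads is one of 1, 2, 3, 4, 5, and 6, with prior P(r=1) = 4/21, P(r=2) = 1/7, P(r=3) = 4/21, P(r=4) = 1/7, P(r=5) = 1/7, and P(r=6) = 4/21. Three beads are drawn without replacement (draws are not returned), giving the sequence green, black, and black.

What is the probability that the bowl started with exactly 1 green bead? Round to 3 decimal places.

Compute the likelihood of the observed sequence for each case: P(data | r = 1) = (1/8)(7/7)(6/6) = 0.125; P(data | r = 2) = (2/8)(6/7)(5/6) = 0.17857; P(data | r = 3) = (3/8)(5/7)(4/6) = 0.17857; P(data | r = 4) = (4/8)(4/7)(3/6) = 0.14286; P(data | r = 5) = (5/8)(3/7)(2/6) = 0.089286; P(data | r = 6) = (6/8)(2/7)(1/6) = 0.035714.
Weighting by the prior gives 4/21 · 0.125 = 0.02381, 1/7 · 0.17857 = 0.02551, 4/21 · 0.17857 = 0.034014, 1/7 · 0.14286 = 0.020408, 1/7 · 0.089286 = 0.012755, 4/21 · 0.035714 = 0.0068027; summing to 0.1233.
Therefore the posterior P(r = 1 | data) = (0.02381) / (0.1233) = 0.1931.

0.193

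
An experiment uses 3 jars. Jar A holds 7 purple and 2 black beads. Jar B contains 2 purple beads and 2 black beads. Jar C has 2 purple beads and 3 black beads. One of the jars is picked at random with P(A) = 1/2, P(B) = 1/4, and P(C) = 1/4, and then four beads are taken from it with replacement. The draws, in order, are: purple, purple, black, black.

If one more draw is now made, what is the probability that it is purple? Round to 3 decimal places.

0.560

Under each hypothesis, the probability of the observed sequence is: P(data | jar A) = (7/9)(7/9)(2/9)(2/9) = 0.029873; P(data | jar B) = (2/4)(2/4)(2/4)(2/4) = 0.0625; P(data | jar C) = (2/5)(2/5)(3/5)(3/5) = 0.0576.
Multiplying each by its prior: 1/2 · 0.029873 = 0.014937, 1/4 · 0.0625 = 0.015625, 1/4 · 0.0576 = 0.0144; summing to 0.044962.
The posterior is then P(jar A | data) = 0.33221, P(jar B | data) = 0.34752, P(jar C | data) = 0.32027.
The predictive probability is P(purple next | data) = (7/9)(0.33221) + (1/2)(0.34752) + (2/5)(0.32027) = 0.56025.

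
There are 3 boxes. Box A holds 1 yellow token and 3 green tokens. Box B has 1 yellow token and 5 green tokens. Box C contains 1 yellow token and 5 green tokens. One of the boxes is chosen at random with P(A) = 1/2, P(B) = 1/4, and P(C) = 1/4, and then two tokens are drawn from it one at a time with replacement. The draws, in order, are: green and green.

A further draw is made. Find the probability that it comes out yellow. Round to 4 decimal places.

0.2040

The likelihood of the observed sequence under each hypothesis: P(data | box A) = (3/4)(3/4) = 9/16; P(data | box B) = (5/6)(5/6) = 25/36; P(data | box C) = (5/6)(5/6) = 25/36.
The prior-weighted likelihoods are 1/2 · 9/16 = 9/32, 1/4 · 25/36 = 25/144, 1/4 · 25/36 = 25/144; with total 181/288.
Dividing through by the total gives posterior P(box A | data) = 0.44751, P(box B | data) = 0.27624, P(box C | data) = 0.27624.
The predictive probability is P(yellow next | data) = (1/4)(0.44751) + (1/6)(0.27624) + (1/6)(0.27624) = 0.20396.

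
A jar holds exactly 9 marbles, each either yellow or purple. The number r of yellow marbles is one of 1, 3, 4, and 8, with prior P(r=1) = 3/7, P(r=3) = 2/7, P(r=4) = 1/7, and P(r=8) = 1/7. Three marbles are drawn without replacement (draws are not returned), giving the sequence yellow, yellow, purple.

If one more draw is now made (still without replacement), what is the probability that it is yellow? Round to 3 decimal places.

0.468

Under each hypothesis, the probability of the observed sequence is: P(data | r = 1) = (1/9)(0/8) = 0; P(data | r = 3) = (3/9)(2/8)(6/7) = 1/14; P(data | r = 4) = (4/9)(3/8)(5/7) = 5/42; P(data | r = 8) = (8/9)(7/8)(1/7) = 1/9.
Weighting by the prior gives 3/7 · 0 = 0, 2/7 · 1/14 = 1/49, 1/7 · 5/42 = 5/294, 1/7 · 1/9 = 1/63; with total 47/882.
The posterior is then P(r = 1 | data) = 0, P(r = 3 | data) = 18/47, P(r = 4 | data) = 15/47, P(r = 8 | data) = 14/47.
Averaging over the posterior, P(yellow next | data) = (1/6)(18/47) + (1/3)(15/47) + (1)(14/47) = 22/47.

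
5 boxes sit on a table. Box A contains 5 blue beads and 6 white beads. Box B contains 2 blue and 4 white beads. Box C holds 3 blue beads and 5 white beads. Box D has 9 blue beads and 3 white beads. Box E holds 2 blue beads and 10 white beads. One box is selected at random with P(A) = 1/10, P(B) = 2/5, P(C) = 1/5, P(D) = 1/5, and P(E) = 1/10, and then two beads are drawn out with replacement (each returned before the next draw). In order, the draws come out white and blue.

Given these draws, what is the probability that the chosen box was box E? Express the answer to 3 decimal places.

For each hypothesis, P(data | H) works out to: P(data | box A) = (6/11)(5/11) = 0.24793; P(data | box B) = (4/6)(2/6) = 0.22222; P(data | box C) = (5/8)(3/8) = 0.23438; P(data | box D) = (3/12)(9/12) = 0.1875; P(data | box E) = (10/12)(2/12) = 0.13889.
Weighting by the prior gives 1/10 · 0.24793 = 0.024793, 2/5 · 0.22222 = 0.088889, 1/5 · 0.23438 = 0.046875, 1/5 · 0.1875 = 0.0375, 1/10 · 0.13889 = 0.013889; summing to 0.21195.
Therefore the posterior P(box E | data) = (0.013889) / (0.21195) = 0.06553.

0.066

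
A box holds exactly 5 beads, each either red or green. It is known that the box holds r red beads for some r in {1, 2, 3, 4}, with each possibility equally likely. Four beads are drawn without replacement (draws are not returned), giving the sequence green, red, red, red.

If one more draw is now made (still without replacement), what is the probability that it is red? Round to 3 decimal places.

The likelihood of the observed sequence under each hypothesis: P(data | r = 1) = (4/5)(1/4)(0/3) = 0; P(data | r = 2) = (3/5)(2/4)(1/3)(0/2) = 0; P(data | r = 3) = (2/5)(3/4)(2/3)(1/2) = 1/10; P(data | r = 4) = (1/5)(4/4)(3/3)(2/2) = 1/5.
Weighting by the prior gives 1/4 · 0 = 0, 1/4 · 0 = 0, 1/4 · 1/10 = 1/40, 1/4 · 1/5 = 1/20; these sum to 3/40.
Dividing through by the total gives posterior P(r = 1 | data) = 0, P(r = 2 | data) = 0, P(r = 3 | data) = 1/3, P(r = 4 | data) = 2/3.
Averaging over the posterior, P(red next | data) = (0)(1/3) + (1)(2/3) = 2/3.

0.667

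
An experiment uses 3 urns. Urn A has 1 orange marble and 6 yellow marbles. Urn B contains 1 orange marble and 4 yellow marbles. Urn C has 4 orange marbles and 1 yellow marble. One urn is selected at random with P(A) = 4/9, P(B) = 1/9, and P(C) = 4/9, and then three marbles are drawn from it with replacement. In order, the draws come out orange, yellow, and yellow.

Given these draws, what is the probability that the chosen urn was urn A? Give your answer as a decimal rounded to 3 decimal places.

Under each hypothesis, the probability of the observed sequence is: P(data | urn A) = (1/7)(6/7)(6/7) = 0.10496; P(data | urn B) = (1/5)(4/5)(4/5) = 0.128; P(data | urn C) = (4/5)(1/5)(1/5) = 0.032.
Multiplying each by its prior: 4/9 · 0.10496 = 0.046647, 1/9 · 0.128 = 0.014222, 4/9 · 0.032 = 0.014222; summing to 0.075092.
Therefore the posterior P(urn A | data) = (0.046647) / (0.075092) = 0.6212.

0.621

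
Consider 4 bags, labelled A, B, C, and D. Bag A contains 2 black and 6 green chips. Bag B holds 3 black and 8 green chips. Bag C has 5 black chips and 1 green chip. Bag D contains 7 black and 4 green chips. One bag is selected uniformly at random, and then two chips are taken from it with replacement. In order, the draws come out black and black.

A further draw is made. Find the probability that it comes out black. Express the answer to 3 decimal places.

0.706

Under each hypothesis, the probability of the observed sequence is: P(data | bag A) = (2/8)(2/8) = 0.0625; P(data | bag B) = (3/11)(3/11) = 0.07438; P(data | bag C) = (5/6)(5/6) = 0.69444; P(data | bag D) = (7/11)(7/11) = 0.40496.
Multiplying each by its prior: 1/4 · 0.0625 = 0.015625, 1/4 · 0.07438 = 0.018595, 1/4 · 0.69444 = 0.17361, 1/4 · 0.40496 = 0.10124; these sum to 0.30907.
Normalising, the posterior is P(bag A | data) = 0.050555, P(bag B | data) = 0.060164, P(bag C | data) = 0.56172, P(bag D | data) = 0.32756.
The predictive probability is P(black next | data) = (1/4)(0.050555) + (3/11)(0.060164) + (5/6)(0.56172) + (7/11)(0.32756) = 0.70559.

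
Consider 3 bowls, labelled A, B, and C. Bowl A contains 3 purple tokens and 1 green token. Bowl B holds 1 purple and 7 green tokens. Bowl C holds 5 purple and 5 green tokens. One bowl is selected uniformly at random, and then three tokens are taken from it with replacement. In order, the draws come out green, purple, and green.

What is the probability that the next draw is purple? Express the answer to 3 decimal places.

The likelihood of the observed sequence under each hypothesis: P(data | bowl A) = (1/4)(3/4)(1/4) = 0.046875; P(data | bowl B) = (7/8)(1/8)(7/8) = 0.095703; P(data | bowl C) = (5/10)(5/10)(5/10) = 0.125.
Weighting by the prior gives 1/3 · 0.046875 = 0.015625, 1/3 · 0.095703 = 0.031901, 1/3 · 0.125 = 0.041667; summing to 0.089193.
The posterior is then P(bowl A | data) = 0.17518, P(bowl B | data) = 0.35766, P(bowl C | data) = 0.46715.
The predictive probability is P(purple next | data) = (3/4)(0.17518) + (1/8)(0.35766) + (1/2)(0.46715) = 0.40967.

0.410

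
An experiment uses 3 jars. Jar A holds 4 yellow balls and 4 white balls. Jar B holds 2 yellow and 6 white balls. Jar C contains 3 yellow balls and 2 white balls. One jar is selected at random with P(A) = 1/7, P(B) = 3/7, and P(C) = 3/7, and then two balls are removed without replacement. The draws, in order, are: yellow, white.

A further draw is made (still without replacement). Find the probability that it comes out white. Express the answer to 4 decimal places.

Under each hypothesis, the probability of the observed sequence is: P(data | jar A) = (4/8)(4/7) = 2/7; P(data | jar B) = (2/8)(6/7) = 3/14; P(data | jar C) = (3/5)(2/4) = 3/10.
The prior-weighted likelihoods are 1/7 · 2/7 = 2/49, 3/7 · 3/14 = 9/98, 3/7 · 3/10 = 9/70; with total 64/245.
Dividing through by the total gives posterior P(jar A | data) = 5/32, P(jar B | data) = 45/128, P(jar C | data) = 63/128.
So P(white next | data) = Σ P(white next | H) P(H | data) = (1/2)(5/32) + (5/6)(45/128) + (1/3)(63/128) = 137/256.

0.5352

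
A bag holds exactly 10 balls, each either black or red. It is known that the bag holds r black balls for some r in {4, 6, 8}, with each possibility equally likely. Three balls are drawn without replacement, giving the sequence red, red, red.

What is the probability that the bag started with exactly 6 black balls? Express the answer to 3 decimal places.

0.167

Compute the likelihood of the observed sequence for each case: P(data | r = 4) = (6/10)(5/9)(4/8) = 1/6; P(data | r = 6) = (4/10)(3/9)(2/8) = 1/30; P(data | r = 8) = (2/10)(1/9)(0/8) = 0.
The prior-weighted likelihoods are 1/3 · 1/6 = 1/18, 1/3 · 1/30 = 1/90, 1/3 · 0 = 0; summing to 1/15.
By Bayes' rule, P(r = 6 | data) = (1/90) / (1/15) = 1/6.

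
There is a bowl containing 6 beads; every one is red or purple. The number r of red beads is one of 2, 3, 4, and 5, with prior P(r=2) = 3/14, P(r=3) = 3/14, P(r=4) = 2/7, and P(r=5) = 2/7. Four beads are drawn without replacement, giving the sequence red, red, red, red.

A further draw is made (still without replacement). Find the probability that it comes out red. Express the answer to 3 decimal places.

0.417

For each hypothesis, P(data | H) works out to: P(data | r = 2) = (2/6)(1/5)(0/4) = 0; P(data | r = 3) = (3/6)(2/5)(1/4)(0/3) = 0; P(data | r = 4) = (4/6)(3/5)(2/4)(1/3) = 1/15; P(data | r = 5) = (5/6)(4/5)(3/4)(2/3) = 1/3.
The prior-weighted likelihoods are 3/14 · 0 = 0, 3/14 · 0 = 0, 2/7 · 1/15 = 2/105, 2/7 · 1/3 = 2/21; summing to 4/35.
Normalising, the posterior is P(r = 2 | data) = 0, P(r = 3 | data) = 0, P(r = 4 | data) = 1/6, P(r = 5 | data) = 5/6.
So P(red next | data) = Σ P(red next | H) P(H | data) = (0)(1/6) + (1/2)(5/6) = 5/12.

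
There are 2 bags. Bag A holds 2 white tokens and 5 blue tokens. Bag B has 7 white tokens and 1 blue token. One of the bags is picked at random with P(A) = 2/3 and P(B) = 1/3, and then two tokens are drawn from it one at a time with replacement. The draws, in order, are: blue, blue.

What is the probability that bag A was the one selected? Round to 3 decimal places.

0.985

For each hypothesis, P(data | H) works out to: P(data | bag A) = (5/7)(5/7) = 0.5102; P(data | bag B) = (1/8)(1/8) = 0.015625.
Weighting by the prior gives 2/3 · 0.5102 = 0.34014, 1/3 · 0.015625 = 0.0052083; summing to 0.34534.
Hence P(bag A | data) = (0.34014) / (0.34534) = 0.98492.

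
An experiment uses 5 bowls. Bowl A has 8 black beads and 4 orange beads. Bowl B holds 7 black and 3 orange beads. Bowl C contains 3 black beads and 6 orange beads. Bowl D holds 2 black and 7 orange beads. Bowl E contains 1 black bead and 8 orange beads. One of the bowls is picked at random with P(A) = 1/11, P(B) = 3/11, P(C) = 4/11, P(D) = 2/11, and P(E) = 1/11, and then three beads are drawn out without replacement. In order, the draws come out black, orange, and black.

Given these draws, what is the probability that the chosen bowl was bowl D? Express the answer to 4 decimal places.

0.0536

Compute the likelihood of the observed sequence for each case: P(data | bowl A) = (8/12)(4/11)(7/10) = 0.1697; P(data | bowl B) = (7/10)(3/9)(6/8) = 0.175; P(data | bowl C) = (3/9)(6/8)(2/7) = 0.071429; P(data | bowl D) = (2/9)(7/8)(1/7) = 0.027778; P(data | bowl E) = (1/9)(8/8)(0/7) = 0.
Weighting by the prior gives 1/11 · 0.1697 = 0.015427, 3/11 · 0.175 = 0.047727, 4/11 · 0.071429 = 0.025974, 2/11 · 0.027778 = 0.0050505, 1/11 · 0 = 0; summing to 0.094179.
Hence P(bowl D | data) = (0.0050505) / (0.094179) = 0.053627.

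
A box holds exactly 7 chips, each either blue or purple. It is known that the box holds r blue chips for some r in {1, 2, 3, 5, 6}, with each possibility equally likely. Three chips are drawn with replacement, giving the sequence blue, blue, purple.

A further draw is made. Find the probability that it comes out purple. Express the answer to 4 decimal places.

The likelihood of the observed sequence under each hypothesis: P(data | r = 1) = (1/7)(1/7)(6/7) = 0.017493; P(data | r = 2) = (2/7)(2/7)(5/7) = 0.058309; P(data | r = 3) = (3/7)(3/7)(4/7) = 0.10496; P(data | r = 5) = (5/7)(5/7)(2/7) = 0.14577; P(data | r = 6) = (6/7)(6/7)(1/7) = 0.10496.
Weighting by the prior gives 1/5 · 0.017493 = 0.0034985, 1/5 · 0.058309 = 0.011662, 1/5 · 0.10496 = 0.020991, 1/5 · 0.14577 = 0.029155, 1/5 · 0.10496 = 0.020991; these sum to 0.086297.
The posterior is then P(r = 1 | data) = 0.040541, P(r = 2 | data) = 0.13514, P(r = 3 | data) = 0.24324, P(r = 5 | data) = 0.33784, P(r = 6 | data) = 0.24324.
Averaging over the posterior, P(purple next | data) = (6/7)(0.040541) + (5/7)(0.13514) + (4/7)(0.24324) + (2/7)(0.33784) + (1/7)(0.24324) = 0.40154.

0.4015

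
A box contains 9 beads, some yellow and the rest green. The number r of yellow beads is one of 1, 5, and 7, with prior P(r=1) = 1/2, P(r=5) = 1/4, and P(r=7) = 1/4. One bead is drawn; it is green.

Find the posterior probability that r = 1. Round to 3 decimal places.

The likelihood of this draw under each hypothesis: P(data | r = 1) = (8/9) = 8/9; P(data | r = 5) = (4/9) = 4/9; P(data | r = 7) = (2/9) = 2/9.
Weighting by the prior gives 1/2 · 8/9 = 4/9, 1/4 · 4/9 = 1/9, 1/4 · 2/9 = 1/18; with total 11/18.
So P(r = 1 | data) = (4/9) / (11/18) = 8/11.

0.727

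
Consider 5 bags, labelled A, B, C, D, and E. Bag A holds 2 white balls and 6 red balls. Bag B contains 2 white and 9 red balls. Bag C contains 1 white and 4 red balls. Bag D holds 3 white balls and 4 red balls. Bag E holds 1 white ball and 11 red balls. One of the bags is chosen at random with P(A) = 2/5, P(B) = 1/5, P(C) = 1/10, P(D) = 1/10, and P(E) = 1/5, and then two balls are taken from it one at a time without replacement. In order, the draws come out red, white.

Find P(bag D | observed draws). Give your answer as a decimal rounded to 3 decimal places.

Under each hypothesis, the probability of the observed sequence is: P(data | bag A) = (6/8)(2/7) = 0.21429; P(data | bag B) = (9/11)(2/10) = 0.16364; P(data | bag C) = (4/5)(1/4) = 0.2; P(data | bag D) = (4/7)(3/6) = 0.28571; P(data | bag E) = (11/12)(1/11) = 0.083333.
Weighting by the prior gives 2/5 · 0.21429 = 0.085714, 1/5 · 0.16364 = 0.032727, 1/10 · 0.2 = 0.02, 1/10 · 0.28571 = 0.028571, 1/5 · 0.083333 = 0.016667; these sum to 0.18368.
By Bayes' rule, P(bag D | data) = (0.028571) / (0.18368) = 0.15555.

0.156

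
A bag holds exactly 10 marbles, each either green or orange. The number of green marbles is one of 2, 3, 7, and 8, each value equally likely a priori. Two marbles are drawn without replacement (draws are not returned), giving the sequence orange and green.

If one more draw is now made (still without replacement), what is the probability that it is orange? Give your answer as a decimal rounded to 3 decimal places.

For each hypothesis, P(data | H) works out to: P(data | r = 2) = (8/10)(2/9) = 8/45; P(data | r = 3) = (7/10)(3/9) = 7/30; P(data | r = 7) = (3/10)(7/9) = 7/30; P(data | r = 8) = (2/10)(8/9) = 8/45.
The prior-weighted likelihoods are 1/4 · 8/45 = 2/45, 1/4 · 7/30 = 7/120, 1/4 · 7/30 = 7/120, 1/4 · 8/45 = 2/45; summing to 37/180.
Normalising, the posterior is P(r = 2 | data) = 8/37, P(r = 3 | data) = 21/74, P(r = 7 | data) = 21/74, P(r = 8 | data) = 8/37.
Averaging over the posterior, P(orange next | data) = (7/8)(8/37) + (3/4)(21/74) + (1/4)(21/74) + (1/8)(8/37) = 1/2.

0.500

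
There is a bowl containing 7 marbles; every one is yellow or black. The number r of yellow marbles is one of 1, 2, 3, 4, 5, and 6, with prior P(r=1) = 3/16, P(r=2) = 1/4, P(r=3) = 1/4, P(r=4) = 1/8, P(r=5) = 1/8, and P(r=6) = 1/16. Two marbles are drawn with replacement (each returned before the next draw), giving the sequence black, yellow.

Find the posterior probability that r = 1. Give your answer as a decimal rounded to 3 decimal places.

For each hypothesis, P(data | H) works out to: P(data | r = 1) = (6/7)(1/7) = 6/49; P(data | r = 2) = (5/7)(2/7) = 10/49; P(data | r = 3) = (4/7)(3/7) = 12/49; P(data | r = 4) = (3/7)(4/7) = 12/49; P(data | r = 5) = (2/7)(5/7) = 10/49; P(data | r = 6) = (1/7)(6/7) = 6/49.
The prior-weighted likelihoods are 3/16 · 6/49 = 9/392, 1/4 · 10/49 = 5/98, 1/4 · 12/49 = 3/49, 1/8 · 12/49 = 3/98, 1/8 · 10/49 = 5/196, 1/16 · 6/49 = 3/392; with total 39/196.
Therefore the posterior P(r = 1 | data) = (9/392) / (39/196) = 3/26.

0.115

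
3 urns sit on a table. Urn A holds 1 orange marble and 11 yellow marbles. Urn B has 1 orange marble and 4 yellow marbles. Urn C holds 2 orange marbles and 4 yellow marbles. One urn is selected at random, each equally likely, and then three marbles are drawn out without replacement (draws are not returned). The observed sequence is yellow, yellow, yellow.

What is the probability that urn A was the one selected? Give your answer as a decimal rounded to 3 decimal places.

0.556

Compute the likelihood of the observed sequence for each case: P(data | urn A) = (11/12)(10/11)(9/10) = 3/4; P(data | urn B) = (4/5)(3/4)(2/3) = 2/5; P(data | urn C) = (4/6)(3/5)(2/4) = 1/5.
Weighting by the prior gives 1/3 · 3/4 = 1/4, 1/3 · 2/5 = 2/15, 1/3 · 1/5 = 1/15; these sum to 9/20.
So P(urn A | data) = (1/4) / (9/20) = 5/9.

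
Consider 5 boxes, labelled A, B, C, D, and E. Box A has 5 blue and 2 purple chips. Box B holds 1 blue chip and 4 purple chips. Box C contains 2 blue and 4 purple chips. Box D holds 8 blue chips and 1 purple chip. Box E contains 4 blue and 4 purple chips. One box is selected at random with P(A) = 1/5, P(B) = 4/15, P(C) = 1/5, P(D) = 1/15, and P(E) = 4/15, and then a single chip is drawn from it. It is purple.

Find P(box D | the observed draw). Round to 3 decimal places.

The likelihood of this draw under each hypothesis: P(data | box A) = (2/7) = 0.28571; P(data | box B) = (4/5) = 0.8; P(data | box C) = (4/6) = 0.66667; P(data | box D) = (1/9) = 0.11111; P(data | box E) = (4/8) = 0.5.
Multiplying each by its prior: 1/5 · 0.28571 = 0.057143, 4/15 · 0.8 = 0.21333, 1/5 · 0.66667 = 0.13333, 1/15 · 0.11111 = 0.0074074, 4/15 · 0.5 = 0.13333; with total 0.54455.
So P(box D | data) = (0.0074074) / (0.54455) = 0.013603.

0.014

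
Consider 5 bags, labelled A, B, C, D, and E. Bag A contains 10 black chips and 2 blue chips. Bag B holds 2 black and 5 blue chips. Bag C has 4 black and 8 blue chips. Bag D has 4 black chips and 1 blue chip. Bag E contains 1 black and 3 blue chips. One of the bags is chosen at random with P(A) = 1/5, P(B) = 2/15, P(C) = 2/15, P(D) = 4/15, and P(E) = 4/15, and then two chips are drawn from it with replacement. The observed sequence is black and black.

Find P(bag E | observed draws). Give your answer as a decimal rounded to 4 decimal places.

For each hypothesis, P(data | H) works out to: P(data | bag A) = (10/12)(10/12) = 0.69444; P(data | bag B) = (2/7)(2/7) = 0.081633; P(data | bag C) = (4/12)(4/12) = 0.11111; P(data | bag D) = (4/5)(4/5) = 0.64; P(data | bag E) = (1/4)(1/4) = 0.0625.
Weighting by the prior gives 1/5 · 0.69444 = 0.13889, 2/15 · 0.081633 = 0.010884, 2/15 · 0.11111 = 0.014815, 4/15 · 0.64 = 0.17067, 4/15 · 0.0625 = 0.016667; these sum to 0.35192.
Therefore the posterior P(bag E | data) = (0.016667) / (0.35192) = 0.047359.

0.0474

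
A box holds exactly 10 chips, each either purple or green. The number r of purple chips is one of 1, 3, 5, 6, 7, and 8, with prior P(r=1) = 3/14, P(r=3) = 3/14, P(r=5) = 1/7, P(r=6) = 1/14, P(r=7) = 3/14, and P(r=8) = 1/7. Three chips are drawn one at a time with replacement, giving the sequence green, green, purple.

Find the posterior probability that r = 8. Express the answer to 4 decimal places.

The likelihood of the observed sequence under each hypothesis: P(data | r = 1) = (9/10)(9/10)(1/10) = 0.081; P(data | r = 3) = (7/10)(7/10)(3/10) = 0.147; P(data | r = 5) = (5/10)(5/10)(5/10) = 0.125; P(data | r = 6) = (4/10)(4/10)(6/10) = 0.096; P(data | r = 7) = (3/10)(3/10)(7/10) = 0.063; P(data | r = 8) = (2/10)(2/10)(8/10) = 0.032.
Weighting by the prior gives 3/14 · 0.081 = 0.017357, 3/14 · 0.147 = 0.0315, 1/7 · 0.125 = 0.017857, 1/14 · 0.096 = 0.0068571, 3/14 · 0.063 = 0.0135, 1/7 · 0.032 = 0.0045714; these sum to 0.091643.
Therefore the posterior P(r = 8 | data) = (0.0045714) / (0.091643) = 0.049883.

0.0499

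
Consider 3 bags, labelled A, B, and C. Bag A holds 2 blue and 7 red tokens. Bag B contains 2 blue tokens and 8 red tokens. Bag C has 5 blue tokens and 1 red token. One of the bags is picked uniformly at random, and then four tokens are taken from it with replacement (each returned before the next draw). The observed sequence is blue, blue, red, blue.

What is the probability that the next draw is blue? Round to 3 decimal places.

0.750

For each hypothesis, P(data | H) works out to: P(data | bag A) = (2/9)(2/9)(7/9)(2/9) = 0.0085353; P(data | bag B) = (2/10)(2/10)(8/10)(2/10) = 0.0064; P(data | bag C) = (5/6)(5/6)(1/6)(5/6) = 0.096451.
The prior-weighted likelihoods are 1/3 · 0.0085353 = 0.0028451, 1/3 · 0.0064 = 0.0021333, 1/3 · 0.096451 = 0.03215; these sum to 0.037129.
The posterior is then P(bag A | data) = 0.076628, P(bag B | data) = 0.057458, P(bag C | data) = 0.86591.
Averaging over the posterior, P(blue next | data) = (2/9)(0.076628) + (1/5)(0.057458) + (5/6)(0.86591) = 0.75012.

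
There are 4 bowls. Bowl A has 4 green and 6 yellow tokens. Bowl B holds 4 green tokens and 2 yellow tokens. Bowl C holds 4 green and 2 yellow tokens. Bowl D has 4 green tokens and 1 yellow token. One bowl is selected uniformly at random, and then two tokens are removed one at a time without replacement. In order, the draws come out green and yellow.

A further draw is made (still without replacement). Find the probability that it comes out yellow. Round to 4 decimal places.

0.3000

The likelihood of the observed sequence under each hypothesis: P(data | bowl A) = (4/10)(6/9) = 4/15; P(data | bowl B) = (4/6)(2/5) = 4/15; P(data | bowl C) = (4/6)(2/5) = 4/15; P(data | bowl D) = (4/5)(1/4) = 1/5.
Weighting by the prior gives 1/4 · 4/15 = 1/15, 1/4 · 4/15 = 1/15, 1/4 · 4/15 = 1/15, 1/4 · 1/5 = 1/20; with total 1/4.
The posterior is then P(bowl A | data) = 4/15, P(bowl B | data) = 4/15, P(bowl C | data) = 4/15, P(bowl D | data) = 1/5.
The predictive probability is P(yellow next | data) = (5/8)(4/15) + (1/4)(4/15) + (1/4)(4/15) + (0)(1/5) = 3/10.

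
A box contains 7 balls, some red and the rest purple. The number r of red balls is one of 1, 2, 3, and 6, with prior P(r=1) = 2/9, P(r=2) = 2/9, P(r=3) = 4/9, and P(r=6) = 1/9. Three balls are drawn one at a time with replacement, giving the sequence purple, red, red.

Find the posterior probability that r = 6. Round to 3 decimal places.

0.155

Compute the likelihood of the observed sequence for each case: P(data | r = 1) = (6/7)(1/7)(1/7) = 0.017493; P(data | r = 2) = (5/7)(2/7)(2/7) = 0.058309; P(data | r = 3) = (4/7)(3/7)(3/7) = 0.10496; P(data | r = 6) = (1/7)(6/7)(6/7) = 0.10496.
The prior-weighted likelihoods are 2/9 · 0.017493 = 0.0038873, 2/9 · 0.058309 = 0.012958, 4/9 · 0.10496 = 0.046647, 1/9 · 0.10496 = 0.011662; summing to 0.075154.
So P(r = 6 | data) = (0.011662) / (0.075154) = 0.15517.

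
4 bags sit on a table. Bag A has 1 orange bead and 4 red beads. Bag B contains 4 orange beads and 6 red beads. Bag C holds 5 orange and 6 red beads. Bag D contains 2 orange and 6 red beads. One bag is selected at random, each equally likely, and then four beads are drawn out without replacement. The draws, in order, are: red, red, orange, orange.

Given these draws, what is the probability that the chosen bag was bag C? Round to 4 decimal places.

0.4142

The likelihood of the observed sequence under each hypothesis: P(data | bag A) = (4/5)(3/4)(1/3)(0/2) = 0; P(data | bag B) = (6/10)(5/9)(4/8)(3/7) = 0.071429; P(data | bag C) = (6/11)(5/10)(5/9)(4/8) = 0.075758; P(data | bag D) = (6/8)(5/7)(2/6)(1/5) = 0.035714.
The prior-weighted likelihoods are 1/4 · 0 = 0, 1/4 · 0.071429 = 0.017857, 1/4 · 0.075758 = 0.018939, 1/4 · 0.035714 = 0.0089286; summing to 0.045725.
So P(bag C | data) = (0.018939) / (0.045725) = 0.4142.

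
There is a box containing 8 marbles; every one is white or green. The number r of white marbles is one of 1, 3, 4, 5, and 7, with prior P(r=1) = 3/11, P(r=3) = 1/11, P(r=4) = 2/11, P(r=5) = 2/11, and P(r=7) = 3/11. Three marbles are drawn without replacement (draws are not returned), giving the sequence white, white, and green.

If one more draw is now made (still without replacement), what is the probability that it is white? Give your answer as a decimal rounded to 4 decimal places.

0.6516

Compute the likelihood of the observed sequence for each case: P(data | r = 1) = (1/8)(0/7) = 0; P(data | r = 3) = (3/8)(2/7)(5/6) = 5/56; P(data | r = 4) = (4/8)(3/7)(4/6) = 1/7; P(data | r = 5) = (5/8)(4/7)(3/6) = 5/28; P(data | r = 7) = (7/8)(6/7)(1/6) = 1/8.
The prior-weighted likelihoods are 3/11 · 0 = 0, 1/11 · 5/56 = 5/616, 2/11 · 1/7 = 2/77, 2/11 · 5/28 = 5/154, 3/11 · 1/8 = 3/88; summing to 31/308.
Dividing through by the total gives posterior P(r = 1 | data) = 0, P(r = 3 | data) = 5/62, P(r = 4 | data) = 8/31, P(r = 5 | data) = 10/31, P(r = 7 | data) = 21/62.
So P(white next | data) = Σ P(white next | H) P(H | data) = (1/5)(5/62) + (2/5)(8/31) + (3/5)(10/31) + (1)(21/62) = 101/155.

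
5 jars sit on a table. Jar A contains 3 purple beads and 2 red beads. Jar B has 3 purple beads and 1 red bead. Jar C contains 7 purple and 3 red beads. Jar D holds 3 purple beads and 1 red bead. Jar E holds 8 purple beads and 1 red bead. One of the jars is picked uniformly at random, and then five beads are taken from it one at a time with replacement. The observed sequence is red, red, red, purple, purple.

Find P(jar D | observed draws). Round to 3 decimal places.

Compute the likelihood of the observed sequence for each case: P(data | jar A) = (2/5)(2/5)(2/5)(3/5)(3/5) = 0.02304; P(data | jar B) = (1/4)(1/4)(1/4)(3/4)(3/4) = 0.0087891; P(data | jar C) = (3/10)(3/10)(3/10)(7/10)(7/10) = 0.01323; P(data | jar D) = (1/4)(1/4)(1/4)(3/4)(3/4) = 0.0087891; P(data | jar E) = (1/9)(1/9)(1/9)(8/9)(8/9) = 0.0010838.
Weighting by the prior gives 1/5 · 0.02304 = 0.004608, 1/5 · 0.0087891 = 0.0017578, 1/5 · 0.01323 = 0.002646, 1/5 · 0.0087891 = 0.0017578, 1/5 · 0.0010838 = 0.00021677; summing to 0.010986.
By Bayes' rule, P(jar D | data) = (0.0017578) / (0.010986) = 0.16.

0.160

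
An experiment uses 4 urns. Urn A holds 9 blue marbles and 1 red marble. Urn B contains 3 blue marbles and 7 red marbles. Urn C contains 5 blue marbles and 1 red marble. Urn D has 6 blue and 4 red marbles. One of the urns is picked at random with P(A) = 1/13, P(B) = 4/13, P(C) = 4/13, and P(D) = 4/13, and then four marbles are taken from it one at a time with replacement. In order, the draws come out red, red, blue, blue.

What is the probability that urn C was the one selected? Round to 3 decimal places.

Compute the likelihood of the observed sequence for each case: P(data | urn A) = (1/10)(1/10)(9/10)(9/10) = 0.0081; P(data | urn B) = (7/10)(7/10)(3/10)(3/10) = 0.0441; P(data | urn C) = (1/6)(1/6)(5/6)(5/6) = 0.01929; P(data | urn D) = (4/10)(4/10)(6/10)(6/10) = 0.0576.
Multiplying each by its prior: 1/13 · 0.0081 = 0.00062308, 4/13 · 0.0441 = 0.013569, 4/13 · 0.01929 = 0.0059354, 4/13 · 0.0576 = 0.017723; with total 0.037851.
Hence P(urn C | data) = (0.0059354) / (0.037851) = 0.15681.

0.157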